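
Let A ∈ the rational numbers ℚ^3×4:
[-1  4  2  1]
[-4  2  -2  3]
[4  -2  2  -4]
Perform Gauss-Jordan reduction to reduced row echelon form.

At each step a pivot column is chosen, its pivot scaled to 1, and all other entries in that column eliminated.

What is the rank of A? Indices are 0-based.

step 1: normalize row 0 (÷-1) = (1, -4, -2, -1)
  row 1: subtract -4×row0 = (0, -14, -10, -1)
  row 2: subtract 4×row0 = (0, 14, 10, 0)
step 2: normalize row 1 (÷-14) = (0, 1, 5/7, 1/14)
  row 0: subtract -4×row1 = (1, 0, 6/7, -5/7)
  row 2: subtract 14×row1 = (0, 0, 0, -1)
skip col 2 (zero from row 2)
step 3: normalize row 2 (÷-1) = (0, 0, 0, 1)
  row 0: subtract -5/7×row2 = (1, 0, 6/7, 0)
  row 1: subtract 1/14×row2 = (0, 1, 5/7, 0)

rank = 3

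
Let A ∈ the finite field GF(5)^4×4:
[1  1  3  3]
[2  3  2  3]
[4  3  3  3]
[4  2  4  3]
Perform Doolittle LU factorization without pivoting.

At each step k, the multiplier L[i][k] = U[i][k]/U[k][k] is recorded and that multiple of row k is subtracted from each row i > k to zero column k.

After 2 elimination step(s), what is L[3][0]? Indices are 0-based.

L[3][0] = 4

Step 1: pivot at (0,0) is 1.
  row1 ← row1 − (2)·row0  ⇒  L[1][0]=2, U row1=(0, 1, 1, 2)
  row2 ← row2 − (4)·row0  ⇒  L[2][0]=4, U row2=(0, 4, 1, 1)
  row3 ← row3 − (4)·row0  ⇒  L[3][0]=4, U row3=(0, 3, 2, 1)
Step 2: pivot at (1,1) is 1.
  row2 ← row2 − (4)·row1  ⇒  L[2][1]=4, U row2=(0, 0, 2, 3)
  row3 ← row3 − (3)·row1  ⇒  L[3][1]=3, U row3=(0, 0, 4, 0)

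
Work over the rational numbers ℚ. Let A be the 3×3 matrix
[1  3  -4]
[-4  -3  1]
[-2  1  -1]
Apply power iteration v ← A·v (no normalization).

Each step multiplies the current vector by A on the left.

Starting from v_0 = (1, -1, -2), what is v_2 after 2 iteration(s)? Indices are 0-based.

v_2 = (1, -16, -14)

v_0 = (1, -1, -2).
v_1 = A·v_0 = (6, -3, -1).
v_2 = A·v_1 = (1, -16, -14).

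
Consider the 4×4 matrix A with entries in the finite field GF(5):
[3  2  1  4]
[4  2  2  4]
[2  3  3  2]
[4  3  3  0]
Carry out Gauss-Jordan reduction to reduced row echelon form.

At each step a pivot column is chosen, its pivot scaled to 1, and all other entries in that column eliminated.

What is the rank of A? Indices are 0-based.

rank = 4

step 1: normalize row 0 (÷3) = (1, 4, 2, 3)
  row 1: subtract 4×row0 = (0, 1, 4, 2)
  row 2: subtract 2×row0 = (0, 0, 4, 1)
  row 3: subtract 4×row0 = (0, 2, 0, 3)
step 2: normalize row 1 (÷1) = (0, 1, 4, 2)
  row 0: subtract 4×row1 = (1, 0, 1, 0)
  row 3: subtract 2×row1 = (0, 0, 2, 4)
step 3: normalize row 2 (÷4) = (0, 0, 1, 4)
  row 0: subtract 1×row2 = (1, 0, 0, 1)
  row 1: subtract 4×row2 = (0, 1, 0, 1)
  row 3: subtract 2×row2 = (0, 0, 0, 1)
step 4: normalize row 3 (÷1) = (0, 0, 0, 1)
  row 0: subtract 1×row3 = (1, 0, 0, 0)
  row 1: subtract 1×row3 = (0, 1, 0, 0)
  row 2: subtract 4×row3 = (0, 0, 1, 0)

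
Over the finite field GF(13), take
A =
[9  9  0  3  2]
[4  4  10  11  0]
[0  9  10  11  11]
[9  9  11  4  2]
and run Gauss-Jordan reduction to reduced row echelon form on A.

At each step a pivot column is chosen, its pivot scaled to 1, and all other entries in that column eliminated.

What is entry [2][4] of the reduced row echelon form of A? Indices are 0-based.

M[2][4] = 11

pivot(0,0)=9: scale R0 → (1, 1, 0, 9, 6)
  clear (1,0): R1 −= (4)R0 → (0, 0, 10, 1, 2)
  clear (3,0): R3 −= (9)R0 → (0, 0, 11, 1, 0)
pivot(1,1): swap R1↔R2
pivot(1,1)=9: scale R1 → (0, 1, 4, 7, 7)
  clear (0,1): R0 −= (1)R1 → (1, 0, 9, 2, 12)
pivot(2,2)=10: scale R2 → (0, 0, 1, 4, 8)
  clear (0,2): R0 −= (9)R2 → (1, 0, 0, 5, 5)
  clear (1,2): R1 −= (4)R2 → (0, 1, 0, 4, 1)
  clear (3,2): R3 −= (11)R2 → (0, 0, 0, 9, 3)
pivot(3,3)=9: scale R3 → (0, 0, 0, 1, 9)
  clear (0,3): R0 −= (5)R3 → (1, 0, 0, 0, 12)
  clear (1,3): R1 −= (4)R3 → (0, 1, 0, 0, 4)
  clear (2,3): R2 −= (4)R3 → (0, 0, 1, 0, 11)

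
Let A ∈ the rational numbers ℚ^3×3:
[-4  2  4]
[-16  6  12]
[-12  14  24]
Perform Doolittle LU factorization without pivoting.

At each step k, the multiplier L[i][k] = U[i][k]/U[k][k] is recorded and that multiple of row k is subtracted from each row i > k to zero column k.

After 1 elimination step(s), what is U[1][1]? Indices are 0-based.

Step 1: pivot at (0,0) is -4.
  row1 ← row1 − (4)·row0  ⇒  L[1][0]=4, U row1=(0, -2, -4)
  row2 ← row2 − (3)·row0  ⇒  L[2][0]=3, U row2=(0, 8, 12)

U[1][1] = -2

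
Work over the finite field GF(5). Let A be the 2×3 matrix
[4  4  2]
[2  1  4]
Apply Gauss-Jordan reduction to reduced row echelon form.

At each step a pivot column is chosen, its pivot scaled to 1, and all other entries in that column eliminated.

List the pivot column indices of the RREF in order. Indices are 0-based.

pivot(0,0)=4: scale R0 → (1, 1, 3)
  clear (1,0): R1 −= (2)R0 → (0, 4, 3)
pivot(1,1)=4: scale R1 → (0, 1, 2)
  clear (0,1): R0 −= (1)R1 → (1, 0, 1)

pivot columns: 0, 1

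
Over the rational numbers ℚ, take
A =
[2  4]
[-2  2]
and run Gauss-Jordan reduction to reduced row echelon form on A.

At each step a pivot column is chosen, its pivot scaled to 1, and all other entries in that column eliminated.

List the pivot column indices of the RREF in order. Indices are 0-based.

step 1: normalize row 0 (÷2) = (1, 2)
  row 1: subtract -2×row0 = (0, 6)
step 2: normalize row 1 (÷6) = (0, 1)
  row 0: subtract 2×row1 = (1, 0)

pivot columns: 0, 1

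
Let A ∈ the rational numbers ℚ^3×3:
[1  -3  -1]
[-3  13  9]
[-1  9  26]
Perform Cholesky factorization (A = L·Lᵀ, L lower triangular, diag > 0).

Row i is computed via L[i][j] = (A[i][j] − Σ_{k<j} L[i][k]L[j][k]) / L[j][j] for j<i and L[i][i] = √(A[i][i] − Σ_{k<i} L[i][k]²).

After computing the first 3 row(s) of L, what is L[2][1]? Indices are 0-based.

L[2][1] = 3

Step 1: L[0][0] = √(1) = 1.
  L[1][0] = (-3) / L[0][0] = -3.
Step 2: L[1][1] = √(4) = 2.
  L[2][0] = (-1) / L[0][0] = -1.
  L[2][1] = (6) / L[1][1] = 3.
Step 3: L[2][2] = √(16) = 4.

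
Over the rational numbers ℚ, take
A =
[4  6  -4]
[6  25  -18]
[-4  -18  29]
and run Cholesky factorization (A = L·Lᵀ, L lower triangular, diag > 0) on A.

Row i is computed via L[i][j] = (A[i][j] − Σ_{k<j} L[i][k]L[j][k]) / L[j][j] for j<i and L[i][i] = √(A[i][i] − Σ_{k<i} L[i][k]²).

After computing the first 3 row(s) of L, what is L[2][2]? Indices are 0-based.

L[2][2] = 4

Step 1: L[0][0] = √(4) = 2.
  L[1][0] = (6) / L[0][0] = 3.
Step 2: L[1][1] = √(16) = 4.
  L[2][0] = (-4) / L[0][0] = -2.
  L[2][1] = (-12) / L[1][1] = -3.
Step 3: L[2][2] = √(16) = 4.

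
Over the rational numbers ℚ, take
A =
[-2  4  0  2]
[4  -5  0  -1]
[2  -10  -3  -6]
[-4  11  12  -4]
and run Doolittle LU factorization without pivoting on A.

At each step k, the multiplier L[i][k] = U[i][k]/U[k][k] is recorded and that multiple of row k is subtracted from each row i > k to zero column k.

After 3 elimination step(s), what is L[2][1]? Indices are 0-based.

Step 1: pivot at (0,0) is -2.
  row1 ← row1 − (-2)·row0  ⇒  L[1][0]=-2, U row1=(0, 3, 0, 3)
  row2 ← row2 − (-1)·row0  ⇒  L[2][0]=-1, U row2=(0, -6, -3, -4)
  row3 ← row3 − (2)·row0  ⇒  L[3][0]=2, U row3=(0, 3, 12, -8)
Step 2: pivot at (1,1) is 3.
  row2 ← row2 − (-2)·row1  ⇒  L[2][1]=-2, U row2=(0, 0, -3, 2)
  row3 ← row3 − (1)·row1  ⇒  L[3][1]=1, U row3=(0, 0, 12, -11)
Step 3: pivot at (2,2) is -3.
  row3 ← row3 − (-4)·row2  ⇒  L[3][2]=-4, U row3=(0, 0, 0, -3)

L[2][1] = -2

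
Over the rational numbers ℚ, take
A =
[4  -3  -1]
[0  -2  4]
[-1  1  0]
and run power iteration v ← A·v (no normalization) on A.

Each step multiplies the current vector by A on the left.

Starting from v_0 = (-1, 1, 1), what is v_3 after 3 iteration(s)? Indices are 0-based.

v_3 = (-182, 32, 44)

v_0 = (-1, 1, 1).
v_1 = A·v_0 = (-8, 2, 2).
v_2 = A·v_1 = (-40, 4, 10).
v_3 = A·v_2 = (-182, 32, 44).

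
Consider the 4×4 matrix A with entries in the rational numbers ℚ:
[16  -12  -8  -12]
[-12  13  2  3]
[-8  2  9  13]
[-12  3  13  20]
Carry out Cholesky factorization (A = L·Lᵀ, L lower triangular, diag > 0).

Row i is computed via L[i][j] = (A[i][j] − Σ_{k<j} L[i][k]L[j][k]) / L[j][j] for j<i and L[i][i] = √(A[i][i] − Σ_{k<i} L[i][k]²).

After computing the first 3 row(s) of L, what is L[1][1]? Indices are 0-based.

L[1][1] = 2

Step 1: L[0][0] = √(16) = 4.
  L[1][0] = (-12) / L[0][0] = -3.
Step 2: L[1][1] = √(4) = 2.
  L[2][0] = (-8) / L[0][0] = -2.
  L[2][1] = (-4) / L[1][1] = -2.
Step 3: L[2][2] = √(1) = 1.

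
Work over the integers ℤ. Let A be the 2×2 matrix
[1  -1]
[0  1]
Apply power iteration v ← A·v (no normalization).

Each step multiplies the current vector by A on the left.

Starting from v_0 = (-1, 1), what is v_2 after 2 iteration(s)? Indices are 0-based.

v_0 = (-1, 1).
v_1 = A·v_0 = (-2, 1).
v_2 = A·v_1 = (-3, 1).

v_2 = (-3, 1)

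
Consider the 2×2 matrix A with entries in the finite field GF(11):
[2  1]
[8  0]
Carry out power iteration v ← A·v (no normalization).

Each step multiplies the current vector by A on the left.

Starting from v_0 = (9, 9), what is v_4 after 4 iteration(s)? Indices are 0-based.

v_4 = (8, 4)

v_0 = (9, 9).
v_1 = A·v_0 = (5, 6).
v_2 = A·v_1 = (5, 7).
v_3 = A·v_2 = (6, 7).
v_4 = A·v_3 = (8, 4).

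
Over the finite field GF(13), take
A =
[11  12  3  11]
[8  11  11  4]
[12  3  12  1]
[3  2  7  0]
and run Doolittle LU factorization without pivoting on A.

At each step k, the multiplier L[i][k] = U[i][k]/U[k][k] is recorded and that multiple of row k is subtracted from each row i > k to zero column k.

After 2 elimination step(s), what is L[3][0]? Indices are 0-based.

[col 0] pivot 11
  R1 -= 9*R0 → (0, 7, 10, 9)  (L[1][0] := 9)
  R2 -= 7*R0 → (0, 10, 4, 2)  (L[2][0] := 7)
  R3 -= 5*R0 → (0, 7, 5, 10)  (L[3][0] := 5)
[col 1] pivot 7
  R2 -= 7*R1 → (0, 0, 12, 4)  (L[2][1] := 7)
  R3 -= 1*R1 → (0, 0, 8, 1)  (L[3][1] := 1)

L[3][0] = 5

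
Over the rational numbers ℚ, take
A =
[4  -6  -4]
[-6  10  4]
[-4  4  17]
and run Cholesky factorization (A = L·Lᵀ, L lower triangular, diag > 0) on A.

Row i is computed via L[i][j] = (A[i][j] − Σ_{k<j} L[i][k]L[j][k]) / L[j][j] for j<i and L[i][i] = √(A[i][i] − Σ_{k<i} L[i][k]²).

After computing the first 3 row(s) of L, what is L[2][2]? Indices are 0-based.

L[2][2] = 3

Step 1: L[0][0] = √(4) = 2.
  L[1][0] = (-6) / L[0][0] = -3.
Step 2: L[1][1] = √(1) = 1.
  L[2][0] = (-4) / L[0][0] = -2.
  L[2][1] = (-2) / L[1][1] = -2.
Step 3: L[2][2] = √(9) = 3.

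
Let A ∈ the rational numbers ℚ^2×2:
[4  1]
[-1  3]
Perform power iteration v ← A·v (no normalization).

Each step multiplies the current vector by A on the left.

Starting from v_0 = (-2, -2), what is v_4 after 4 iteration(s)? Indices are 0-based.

v_4 = (-674, 292)

v_0 = (-2, -2).
v_1 = A·v_0 = (-10, -4).
v_2 = A·v_1 = (-44, -2).
v_3 = A·v_2 = (-178, 38).
v_4 = A·v_3 = (-674, 292).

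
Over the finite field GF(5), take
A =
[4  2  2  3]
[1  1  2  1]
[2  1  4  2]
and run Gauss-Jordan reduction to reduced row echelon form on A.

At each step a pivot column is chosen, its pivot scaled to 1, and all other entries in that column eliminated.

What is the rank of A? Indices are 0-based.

pivot(0,0)=4: scale R0 → (1, 3, 3, 2)
  clear (1,0): R1 −= (1)R0 → (0, 3, 4, 4)
  clear (2,0): R2 −= (2)R0 → (0, 0, 3, 3)
pivot(1,1)=3: scale R1 → (0, 1, 3, 3)
  clear (0,1): R0 −= (3)R1 → (1, 0, 4, 3)
pivot(2,2)=3: scale R2 → (0, 0, 1, 1)
  clear (0,2): R0 −= (4)R2 → (1, 0, 0, 4)
  clear (1,2): R1 −= (3)R2 → (0, 1, 0, 0)

rank = 3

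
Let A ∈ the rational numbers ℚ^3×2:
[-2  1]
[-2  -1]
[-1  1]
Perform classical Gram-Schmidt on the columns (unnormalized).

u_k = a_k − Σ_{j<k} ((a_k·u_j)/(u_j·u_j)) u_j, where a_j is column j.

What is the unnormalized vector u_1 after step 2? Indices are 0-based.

Step 1: u_0 = a_0 = (-2, -2, -1).
Step 2: u_1 = a_1 − (-1/9)·u_0 = (7/9, -11/9, 8/9).

u_1 = (7/9, -11/9, 8/9)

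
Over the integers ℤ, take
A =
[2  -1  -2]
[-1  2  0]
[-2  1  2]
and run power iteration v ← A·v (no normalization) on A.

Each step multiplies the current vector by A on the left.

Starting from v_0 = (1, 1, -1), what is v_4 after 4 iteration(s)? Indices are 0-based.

v_0 = (1, 1, -1).
v_1 = A·v_0 = (3, 1, -3).
v_2 = A·v_1 = (11, -1, -11).
v_3 = A·v_2 = (45, -13, -45).
v_4 = A·v_3 = (193, -71, -193).

v_4 = (193, -71, -193)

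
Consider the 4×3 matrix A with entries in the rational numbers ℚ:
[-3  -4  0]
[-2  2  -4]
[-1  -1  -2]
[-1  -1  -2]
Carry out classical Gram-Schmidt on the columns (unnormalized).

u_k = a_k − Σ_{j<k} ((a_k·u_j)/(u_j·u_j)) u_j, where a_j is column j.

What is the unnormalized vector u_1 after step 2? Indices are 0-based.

u_1 = (-2, 10/3, -1/3, -1/3)

Step 1: u_0 = a_0 = (-3, -2, -1, -1).
Step 2: u_1 = a_1 − (2/3)·u_0 = (-2, 10/3, -1/3, -1/3).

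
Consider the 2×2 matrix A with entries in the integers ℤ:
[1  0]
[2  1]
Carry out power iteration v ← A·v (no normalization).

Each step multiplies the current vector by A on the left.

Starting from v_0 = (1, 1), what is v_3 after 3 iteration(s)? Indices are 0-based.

v_0 = (1, 1).
v_1 = A·v_0 = (1, 3).
v_2 = A·v_1 = (1, 5).
v_3 = A·v_2 = (1, 7).

v_3 = (1, 7)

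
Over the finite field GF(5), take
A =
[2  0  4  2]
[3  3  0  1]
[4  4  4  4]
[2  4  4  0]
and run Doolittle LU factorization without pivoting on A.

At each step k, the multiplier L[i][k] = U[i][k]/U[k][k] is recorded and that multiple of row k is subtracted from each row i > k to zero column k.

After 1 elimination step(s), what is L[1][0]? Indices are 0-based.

[col 0] pivot 2
  R1 -= 4*R0 → (0, 3, 4, 3)  (L[1][0] := 4)
  R2 -= 2*R0 → (0, 4, 1, 0)  (L[2][0] := 2)
  R3 -= 1*R0 → (0, 4, 0, 3)  (L[3][0] := 1)

L[1][0] = 4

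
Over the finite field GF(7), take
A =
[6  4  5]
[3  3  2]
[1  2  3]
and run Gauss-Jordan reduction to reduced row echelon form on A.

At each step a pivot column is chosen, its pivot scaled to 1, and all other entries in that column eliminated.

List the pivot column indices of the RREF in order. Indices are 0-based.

pivot(0,0)=6: scale R0 → (1, 3, 2)
  clear (1,0): R1 −= (3)R0 → (0, 1, 3)
  clear (2,0): R2 −= (1)R0 → (0, 6, 1)
pivot(1,1)=1: scale R1 → (0, 1, 3)
  clear (0,1): R0 −= (3)R1 → (1, 0, 0)
  clear (2,1): R2 −= (6)R1 → (0, 0, 4)
pivot(2,2)=4: scale R2 → (0, 0, 1)
  clear (1,2): R1 −= (3)R2 → (0, 1, 0)

pivot columns: 0, 1, 2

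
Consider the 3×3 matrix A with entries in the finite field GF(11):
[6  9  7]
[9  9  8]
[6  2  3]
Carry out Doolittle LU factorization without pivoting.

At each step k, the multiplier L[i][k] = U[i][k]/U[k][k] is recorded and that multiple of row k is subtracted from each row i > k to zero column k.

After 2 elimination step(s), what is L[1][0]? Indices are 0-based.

L[1][0] = 7

[col 0] pivot 6
  R1 -= 7*R0 → (0, 1, 3)  (L[1][0] := 7)
  R2 -= 1*R0 → (0, 4, 7)  (L[2][0] := 1)
[col 1] pivot 1
  R2 -= 4*R1 → (0, 0, 6)  (L[2][1] := 4)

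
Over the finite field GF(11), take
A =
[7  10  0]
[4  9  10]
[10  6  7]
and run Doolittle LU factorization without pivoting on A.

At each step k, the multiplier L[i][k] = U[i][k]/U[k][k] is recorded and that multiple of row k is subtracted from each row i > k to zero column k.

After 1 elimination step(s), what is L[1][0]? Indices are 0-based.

L[1][0] = 10

[col 0] pivot 7
  R1 -= 10*R0 → (0, 8, 10)  (L[1][0] := 10)
  R2 -= 3*R0 → (0, 9, 7)  (L[2][0] := 3)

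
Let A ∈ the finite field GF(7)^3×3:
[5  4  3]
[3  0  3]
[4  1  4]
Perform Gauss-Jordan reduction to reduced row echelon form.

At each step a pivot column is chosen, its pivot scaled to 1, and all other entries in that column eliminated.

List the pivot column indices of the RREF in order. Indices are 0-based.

step 1: normalize row 0 (÷5) = (1, 5, 2)
  row 1: subtract 3×row0 = (0, 6, 4)
  row 2: subtract 4×row0 = (0, 2, 3)
step 2: normalize row 1 (÷6) = (0, 1, 3)
  row 0: subtract 5×row1 = (1, 0, 1)
  row 2: subtract 2×row1 = (0, 0, 4)
step 3: normalize row 2 (÷4) = (0, 0, 1)
  row 0: subtract 1×row2 = (1, 0, 0)
  row 1: subtract 3×row2 = (0, 1, 0)

pivot columns: 0, 1, 2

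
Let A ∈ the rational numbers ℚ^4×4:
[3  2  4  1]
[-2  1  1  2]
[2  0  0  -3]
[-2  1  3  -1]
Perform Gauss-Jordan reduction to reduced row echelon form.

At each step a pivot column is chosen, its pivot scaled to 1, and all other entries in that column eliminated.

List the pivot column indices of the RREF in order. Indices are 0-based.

pivot columns: 0, 1, 2, 3

pivot(0,0)=3: scale R0 → (1, 2/3, 4/3, 1/3)
  clear (1,0): R1 −= (-2)R0 → (0, 7/3, 11/3, 8/3)
  clear (2,0): R2 −= (2)R0 → (0, -4/3, -8/3, -11/3)
  clear (3,0): R3 −= (-2)R0 → (0, 7/3, 17/3, -1/3)
pivot(1,1)=7/3: scale R1 → (0, 1, 11/7, 8/7)
  clear (0,1): R0 −= (2/3)R1 → (1, 0, 2/7, -3/7)
  clear (2,1): R2 −= (-4/3)R1 → (0, 0, -4/7, -15/7)
  clear (3,1): R3 −= (7/3)R1 → (0, 0, 2, -3)
pivot(2,2)=-4/7: scale R2 → (0, 0, 1, 15/4)
  clear (0,2): R0 −= (2/7)R2 → (1, 0, 0, -3/2)
  clear (1,2): R1 −= (11/7)R2 → (0, 1, 0, -19/4)
  clear (3,2): R3 −= (2)R2 → (0, 0, 0, -21/2)
pivot(3,3)=-21/2: scale R3 → (0, 0, 0, 1)
  clear (0,3): R0 −= (-3/2)R3 → (1, 0, 0, 0)
  clear (1,3): R1 −= (-19/4)R3 → (0, 1, 0, 0)
  clear (2,3): R2 −= (15/4)R3 → (0, 0, 1, 0)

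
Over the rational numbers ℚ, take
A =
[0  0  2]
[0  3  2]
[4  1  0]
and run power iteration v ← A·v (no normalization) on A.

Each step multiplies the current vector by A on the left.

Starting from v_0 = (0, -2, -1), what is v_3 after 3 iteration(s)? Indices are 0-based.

v_0 = (0, -2, -1).
v_1 = A·v_0 = (-2, -8, -2).
v_2 = A·v_1 = (-4, -28, -16).
v_3 = A·v_2 = (-32, -116, -44).

v_3 = (-32, -116, -44)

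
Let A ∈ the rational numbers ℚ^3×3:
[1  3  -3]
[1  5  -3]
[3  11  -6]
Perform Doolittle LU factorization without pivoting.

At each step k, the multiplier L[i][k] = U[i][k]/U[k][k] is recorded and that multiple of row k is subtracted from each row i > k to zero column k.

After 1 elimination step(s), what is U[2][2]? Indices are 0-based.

[col 0] pivot 1
  R1 -= 1*R0 → (0, 2, 0)  (L[1][0] := 1)
  R2 -= 3*R0 → (0, 2, 3)  (L[2][0] := 3)

U[2][2] = 3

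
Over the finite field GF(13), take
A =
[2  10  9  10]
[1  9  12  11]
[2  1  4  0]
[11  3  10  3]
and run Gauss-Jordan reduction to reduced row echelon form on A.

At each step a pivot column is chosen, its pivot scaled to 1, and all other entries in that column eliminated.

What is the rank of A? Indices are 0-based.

step 1: normalize row 0 (÷2) = (1, 5, 11, 5)
  row 1: subtract 1×row0 = (0, 4, 1, 6)
  row 2: subtract 2×row0 = (0, 4, 8, 3)
  row 3: subtract 11×row0 = (0, 0, 6, 0)
step 2: normalize row 1 (÷4) = (0, 1, 10, 8)
  row 0: subtract 5×row1 = (1, 0, 0, 4)
  row 2: subtract 4×row1 = (0, 0, 7, 10)
step 3: normalize row 2 (÷7) = (0, 0, 1, 7)
  row 1: subtract 10×row2 = (0, 1, 0, 3)
  row 3: subtract 6×row2 = (0, 0, 0, 10)
step 4: normalize row 3 (÷10) = (0, 0, 0, 1)
  row 0: subtract 4×row3 = (1, 0, 0, 0)
  row 1: subtract 3×row3 = (0, 1, 0, 0)
  row 2: subtract 7×row3 = (0, 0, 1, 0)

rank = 4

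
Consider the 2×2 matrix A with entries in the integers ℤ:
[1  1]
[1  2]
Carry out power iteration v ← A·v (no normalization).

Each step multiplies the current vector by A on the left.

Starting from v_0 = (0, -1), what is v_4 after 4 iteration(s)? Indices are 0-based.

v_0 = (0, -1).
v_1 = A·v_0 = (-1, -2).
v_2 = A·v_1 = (-3, -5).
v_3 = A·v_2 = (-8, -13).
v_4 = A·v_3 = (-21, -34).

v_4 = (-21, -34)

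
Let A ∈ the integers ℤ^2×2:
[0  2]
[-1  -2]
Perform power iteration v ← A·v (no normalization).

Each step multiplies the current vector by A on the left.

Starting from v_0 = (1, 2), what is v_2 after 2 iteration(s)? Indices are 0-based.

v_0 = (1, 2).
v_1 = A·v_0 = (4, -5).
v_2 = A·v_1 = (-10, 6).

v_2 = (-10, 6)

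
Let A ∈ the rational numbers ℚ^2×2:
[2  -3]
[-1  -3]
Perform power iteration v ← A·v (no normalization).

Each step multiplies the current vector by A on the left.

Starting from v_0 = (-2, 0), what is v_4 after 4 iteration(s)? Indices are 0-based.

v_0 = (-2, 0).
v_1 = A·v_0 = (-4, 2).
v_2 = A·v_1 = (-14, -2).
v_3 = A·v_2 = (-22, 20).
v_4 = A·v_3 = (-104, -38).

v_4 = (-104, -38)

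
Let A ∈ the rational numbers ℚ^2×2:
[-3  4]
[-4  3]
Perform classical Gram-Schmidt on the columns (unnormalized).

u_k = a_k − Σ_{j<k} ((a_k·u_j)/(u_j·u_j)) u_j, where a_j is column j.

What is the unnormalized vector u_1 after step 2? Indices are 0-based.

Step 1: u_0 = a_0 = (-3, -4).
Step 2: u_1 = a_1 − (-24/25)·u_0 = (28/25, -21/25).

u_1 = (28/25, -21/25)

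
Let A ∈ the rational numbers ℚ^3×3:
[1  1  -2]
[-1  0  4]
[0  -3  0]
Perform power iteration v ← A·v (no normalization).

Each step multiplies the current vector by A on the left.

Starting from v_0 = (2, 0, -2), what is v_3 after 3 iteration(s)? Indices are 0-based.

v_0 = (2, 0, -2).
v_1 = A·v_0 = (6, -10, 0).
v_2 = A·v_1 = (-4, -6, 30).
v_3 = A·v_2 = (-70, 124, 18).

v_3 = (-70, 124, 18)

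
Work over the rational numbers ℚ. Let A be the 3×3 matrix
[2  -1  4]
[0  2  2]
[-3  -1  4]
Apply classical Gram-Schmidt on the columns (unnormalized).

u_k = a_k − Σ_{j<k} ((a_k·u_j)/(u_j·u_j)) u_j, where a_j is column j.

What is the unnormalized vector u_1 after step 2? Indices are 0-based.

Step 1: u_0 = a_0 = (2, 0, -3).
Step 2: u_1 = a_1 − (1/13)·u_0 = (-15/13, 2, -10/13).

u_1 = (-15/13, 2, -10/13)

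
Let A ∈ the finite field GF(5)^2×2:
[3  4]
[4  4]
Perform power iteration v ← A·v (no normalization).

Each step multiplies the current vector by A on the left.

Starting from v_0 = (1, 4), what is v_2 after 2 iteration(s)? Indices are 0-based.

v_0 = (1, 4).
v_1 = A·v_0 = (4, 0).
v_2 = A·v_1 = (2, 1).

v_2 = (2, 1)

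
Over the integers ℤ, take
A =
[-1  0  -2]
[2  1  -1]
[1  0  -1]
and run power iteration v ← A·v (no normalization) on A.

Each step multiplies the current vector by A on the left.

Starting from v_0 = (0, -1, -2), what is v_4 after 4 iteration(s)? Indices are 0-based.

v_0 = (0, -1, -2).
v_1 = A·v_0 = (4, 1, 2).
v_2 = A·v_1 = (-8, 7, 2).
v_3 = A·v_2 = (4, -11, -10).
v_4 = A·v_3 = (16, 7, 14).

v_4 = (16, 7, 14)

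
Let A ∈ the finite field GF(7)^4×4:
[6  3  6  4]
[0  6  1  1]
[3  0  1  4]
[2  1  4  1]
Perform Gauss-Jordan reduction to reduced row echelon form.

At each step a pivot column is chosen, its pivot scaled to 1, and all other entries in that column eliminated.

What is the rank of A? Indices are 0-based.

rank = 4

step 1: normalize row 0 (÷6) = (1, 4, 1, 3)
  row 2: subtract 3×row0 = (0, 2, 5, 2)
  row 3: subtract 2×row0 = (0, 0, 2, 2)
step 2: normalize row 1 (÷6) = (0, 1, 6, 6)
  row 0: subtract 4×row1 = (1, 0, 5, 0)
  row 2: subtract 2×row1 = (0, 0, 0, 4)
step 3: exchange rows 2,3
step 3: normalize row 2 (÷2) = (0, 0, 1, 1)
  row 0: subtract 5×row2 = (1, 0, 0, 2)
  row 1: subtract 6×row2 = (0, 1, 0, 0)
step 4: normalize row 3 (÷4) = (0, 0, 0, 1)
  row 0: subtract 2×row3 = (1, 0, 0, 0)
  row 2: subtract 1×row3 = (0, 0, 1, 0)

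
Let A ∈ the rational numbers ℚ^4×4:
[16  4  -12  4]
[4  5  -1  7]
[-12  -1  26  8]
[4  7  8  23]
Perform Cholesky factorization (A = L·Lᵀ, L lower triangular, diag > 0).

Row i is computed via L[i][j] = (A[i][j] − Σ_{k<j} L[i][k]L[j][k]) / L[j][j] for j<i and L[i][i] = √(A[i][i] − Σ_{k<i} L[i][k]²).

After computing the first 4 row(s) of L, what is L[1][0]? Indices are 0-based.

Step 1: L[0][0] = √(16) = 4.
  L[1][0] = (4) / L[0][0] = 1.
Step 2: L[1][1] = √(4) = 2.
  L[2][0] = (-12) / L[0][0] = -3.
  L[2][1] = (2) / L[1][1] = 1.
Step 3: L[2][2] = √(16) = 4.
  L[3][0] = (4) / L[0][0] = 1.
  L[3][1] = (6) / L[1][1] = 3.
  L[3][2] = (8) / L[2][2] = 2.
Step 4: L[3][3] = √(9) = 3.

L[1][0] = 1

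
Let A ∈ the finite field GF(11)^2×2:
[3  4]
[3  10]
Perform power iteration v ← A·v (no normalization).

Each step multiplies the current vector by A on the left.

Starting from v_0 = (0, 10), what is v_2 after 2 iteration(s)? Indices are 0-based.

v_0 = (0, 10).
v_1 = A·v_0 = (7, 1).
v_2 = A·v_1 = (3, 9).

v_2 = (3, 9)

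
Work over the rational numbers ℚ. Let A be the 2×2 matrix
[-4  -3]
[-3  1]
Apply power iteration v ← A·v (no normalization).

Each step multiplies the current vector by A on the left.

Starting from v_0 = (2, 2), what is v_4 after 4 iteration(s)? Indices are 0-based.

v_0 = (2, 2).
v_1 = A·v_0 = (-14, -4).
v_2 = A·v_1 = (68, 38).
v_3 = A·v_2 = (-386, -166).
v_4 = A·v_3 = (2042, 992).

v_4 = (2042, 992)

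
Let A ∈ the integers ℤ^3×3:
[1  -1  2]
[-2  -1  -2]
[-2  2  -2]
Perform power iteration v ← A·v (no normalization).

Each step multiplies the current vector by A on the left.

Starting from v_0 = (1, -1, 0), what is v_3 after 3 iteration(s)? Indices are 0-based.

v_0 = (1, -1, 0).
v_1 = A·v_0 = (2, -1, -4).
v_2 = A·v_1 = (-5, 5, 2).
v_3 = A·v_2 = (-6, 1, 16).

v_3 = (-6, 1, 16)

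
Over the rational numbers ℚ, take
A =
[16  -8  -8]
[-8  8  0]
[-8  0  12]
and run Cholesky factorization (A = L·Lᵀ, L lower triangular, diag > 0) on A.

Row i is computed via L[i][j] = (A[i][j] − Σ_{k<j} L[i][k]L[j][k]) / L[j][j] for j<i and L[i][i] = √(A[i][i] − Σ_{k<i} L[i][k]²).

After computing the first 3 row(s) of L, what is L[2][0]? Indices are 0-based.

L[2][0] = -2

Step 1: L[0][0] = √(16) = 4.
  L[1][0] = (-8) / L[0][0] = -2.
Step 2: L[1][1] = √(4) = 2.
  L[2][0] = (-8) / L[0][0] = -2.
  L[2][1] = (-4) / L[1][1] = -2.
Step 3: L[2][2] = √(4) = 2.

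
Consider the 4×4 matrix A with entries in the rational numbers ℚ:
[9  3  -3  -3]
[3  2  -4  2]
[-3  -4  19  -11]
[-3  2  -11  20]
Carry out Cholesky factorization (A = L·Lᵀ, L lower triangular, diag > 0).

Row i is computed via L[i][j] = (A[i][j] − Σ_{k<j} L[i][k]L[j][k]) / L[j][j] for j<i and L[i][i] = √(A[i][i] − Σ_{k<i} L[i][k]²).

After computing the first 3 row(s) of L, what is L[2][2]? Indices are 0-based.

L[2][2] = 3

Step 1: L[0][0] = √(9) = 3.
  L[1][0] = (3) / L[0][0] = 1.
Step 2: L[1][1] = √(1) = 1.
  L[2][0] = (-3) / L[0][0] = -1.
  L[2][1] = (-3) / L[1][1] = -3.
Step 3: L[2][2] = √(9) = 3.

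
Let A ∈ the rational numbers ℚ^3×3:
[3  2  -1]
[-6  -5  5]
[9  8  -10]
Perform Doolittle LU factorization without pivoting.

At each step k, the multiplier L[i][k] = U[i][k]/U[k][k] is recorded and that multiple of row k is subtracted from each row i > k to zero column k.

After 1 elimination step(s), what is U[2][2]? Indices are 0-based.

U[2][2] = -7

Step 1: pivot at (0,0) is 3.
  row1 ← row1 − (-2)·row0  ⇒  L[1][0]=-2, U row1=(0, -1, 3)
  row2 ← row2 − (3)·row0  ⇒  L[2][0]=3, U row2=(0, 2, -7)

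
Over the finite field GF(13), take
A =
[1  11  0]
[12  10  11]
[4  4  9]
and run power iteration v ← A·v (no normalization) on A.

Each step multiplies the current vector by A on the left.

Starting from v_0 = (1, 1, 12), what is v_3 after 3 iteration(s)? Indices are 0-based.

v_3 = (11, 12, 2)

v_0 = (1, 1, 12).
v_1 = A·v_0 = (12, 11, 12).
v_2 = A·v_1 = (3, 9, 5).
v_3 = A·v_2 = (11, 12, 2).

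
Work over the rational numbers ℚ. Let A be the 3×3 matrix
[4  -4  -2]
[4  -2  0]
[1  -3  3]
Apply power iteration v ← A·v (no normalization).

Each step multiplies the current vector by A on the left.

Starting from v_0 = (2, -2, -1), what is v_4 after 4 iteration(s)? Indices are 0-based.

v_4 = (-82, -440, -427)

v_0 = (2, -2, -1).
v_1 = A·v_0 = (18, 12, 5).
v_2 = A·v_1 = (14, 48, -3).
v_3 = A·v_2 = (-130, -40, -139).
v_4 = A·v_3 = (-82, -440, -427).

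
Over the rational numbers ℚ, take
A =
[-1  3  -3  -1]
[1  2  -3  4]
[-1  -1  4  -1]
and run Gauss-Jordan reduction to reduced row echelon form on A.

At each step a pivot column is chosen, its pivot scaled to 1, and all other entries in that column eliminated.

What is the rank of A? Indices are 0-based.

rank = 3

step 1: normalize row 0 (÷-1) = (1, -3, 3, 1)
  row 1: subtract 1×row0 = (0, 5, -6, 3)
  row 2: subtract -1×row0 = (0, -4, 7, 0)
step 2: normalize row 1 (÷5) = (0, 1, -6/5, 3/5)
  row 0: subtract -3×row1 = (1, 0, -3/5, 14/5)
  row 2: subtract -4×row1 = (0, 0, 11/5, 12/5)
step 3: normalize row 2 (÷11/5) = (0, 0, 1, 12/11)
  row 0: subtract -3/5×row2 = (1, 0, 0, 38/11)
  row 1: subtract -6/5×row2 = (0, 1, 0, 21/11)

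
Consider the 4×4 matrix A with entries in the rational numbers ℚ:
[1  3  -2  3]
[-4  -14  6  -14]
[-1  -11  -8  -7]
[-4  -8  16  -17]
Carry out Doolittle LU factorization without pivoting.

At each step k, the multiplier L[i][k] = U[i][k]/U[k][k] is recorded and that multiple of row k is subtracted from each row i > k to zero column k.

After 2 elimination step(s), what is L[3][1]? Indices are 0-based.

L[3][1] = -2

k=0: U[0][0]=1
  eliminate (1,0): mult=-4, new row 1: (0, -2, -2, -2); set L[1][0]=-4
  eliminate (2,0): mult=-1, new row 2: (0, -8, -10, -4); set L[2][0]=-1
  eliminate (3,0): mult=-4, new row 3: (0, 4, 8, -5); set L[3][0]=-4
k=1: U[1][1]=-2
  eliminate (2,1): mult=4, new row 2: (0, 0, -2, 4); set L[2][1]=4
  eliminate (3,1): mult=-2, new row 3: (0, 0, 4, -9); set L[3][1]=-2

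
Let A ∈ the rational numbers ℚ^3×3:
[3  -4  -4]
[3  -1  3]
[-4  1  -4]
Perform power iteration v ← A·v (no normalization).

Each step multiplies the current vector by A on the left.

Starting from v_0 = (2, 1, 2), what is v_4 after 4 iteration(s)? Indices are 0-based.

v_4 = (102, -1961, 2497)

v_0 = (2, 1, 2).
v_1 = A·v_0 = (-6, 11, -15).
v_2 = A·v_1 = (-2, -74, 95).
v_3 = A·v_2 = (-90, 353, -446).
v_4 = A·v_3 = (102, -1961, 2497).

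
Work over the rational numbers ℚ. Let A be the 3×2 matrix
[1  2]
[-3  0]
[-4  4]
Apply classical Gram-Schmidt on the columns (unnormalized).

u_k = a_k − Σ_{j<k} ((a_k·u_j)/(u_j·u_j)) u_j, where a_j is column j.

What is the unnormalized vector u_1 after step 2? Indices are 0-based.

Step 1: u_0 = a_0 = (1, -3, -4).
Step 2: u_1 = a_1 − (-7/13)·u_0 = (33/13, -21/13, 24/13).

u_1 = (33/13, -21/13, 24/13)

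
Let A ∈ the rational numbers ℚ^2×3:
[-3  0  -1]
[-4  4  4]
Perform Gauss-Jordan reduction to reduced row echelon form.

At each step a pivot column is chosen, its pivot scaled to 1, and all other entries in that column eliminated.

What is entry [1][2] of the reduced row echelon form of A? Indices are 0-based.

[1] R0 /= -3  ⇒  (1, 0, 1/3)
     R1 -= -4·R0  ⇒  (0, 4, 16/3)
[2] R1 /= 4  ⇒  (0, 1, 4/3)

M[1][2] = 4/3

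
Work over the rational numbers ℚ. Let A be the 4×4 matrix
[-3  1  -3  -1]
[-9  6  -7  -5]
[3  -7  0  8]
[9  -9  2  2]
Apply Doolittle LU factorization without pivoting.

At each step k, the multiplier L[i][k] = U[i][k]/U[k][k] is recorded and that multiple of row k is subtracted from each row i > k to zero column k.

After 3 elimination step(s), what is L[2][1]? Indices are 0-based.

k=0: U[0][0]=-3
  eliminate (1,0): mult=3, new row 1: (0, 3, 2, -2); set L[1][0]=3
  eliminate (2,0): mult=-1, new row 2: (0, -6, -3, 7); set L[2][0]=-1
  eliminate (3,0): mult=-3, new row 3: (0, -6, -7, -1); set L[3][0]=-3
k=1: U[1][1]=3
  eliminate (2,1): mult=-2, new row 2: (0, 0, 1, 3); set L[2][1]=-2
  eliminate (3,1): mult=-2, new row 3: (0, 0, -3, -5); set L[3][1]=-2
k=2: U[2][2]=1
  eliminate (3,2): mult=-3, new row 3: (0, 0, 0, 4); set L[3][2]=-3

L[2][1] = -2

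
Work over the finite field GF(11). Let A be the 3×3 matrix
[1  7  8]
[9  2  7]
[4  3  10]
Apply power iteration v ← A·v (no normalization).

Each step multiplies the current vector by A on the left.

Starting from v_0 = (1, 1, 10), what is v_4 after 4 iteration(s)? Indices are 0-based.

v_4 = (6, 8, 9)

v_0 = (1, 1, 10).
v_1 = A·v_0 = (0, 4, 8).
v_2 = A·v_1 = (4, 9, 4).
v_3 = A·v_2 = (0, 5, 6).
v_4 = A·v_3 = (6, 8, 9).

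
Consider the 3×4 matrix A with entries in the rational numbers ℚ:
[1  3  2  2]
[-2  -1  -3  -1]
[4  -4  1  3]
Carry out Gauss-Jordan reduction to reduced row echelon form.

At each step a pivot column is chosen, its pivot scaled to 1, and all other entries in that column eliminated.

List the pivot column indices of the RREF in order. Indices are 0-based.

[1] R0 /= 1  ⇒  (1, 3, 2, 2)
     R1 -= -2·R0  ⇒  (0, 5, 1, 3)
     R2 -= 4·R0  ⇒  (0, -16, -7, -5)
[2] R1 /= 5  ⇒  (0, 1, 1/5, 3/5)
     R0 -= 3·R1  ⇒  (1, 0, 7/5, 1/5)
     R2 -= -16·R1  ⇒  (0, 0, -19/5, 23/5)
[3] R2 /= -19/5  ⇒  (0, 0, 1, -23/19)
     R0 -= 7/5·R2  ⇒  (1, 0, 0, 36/19)
     R1 -= 1/5·R2  ⇒  (0, 1, 0, 16/19)

pivot columns: 0, 1, 2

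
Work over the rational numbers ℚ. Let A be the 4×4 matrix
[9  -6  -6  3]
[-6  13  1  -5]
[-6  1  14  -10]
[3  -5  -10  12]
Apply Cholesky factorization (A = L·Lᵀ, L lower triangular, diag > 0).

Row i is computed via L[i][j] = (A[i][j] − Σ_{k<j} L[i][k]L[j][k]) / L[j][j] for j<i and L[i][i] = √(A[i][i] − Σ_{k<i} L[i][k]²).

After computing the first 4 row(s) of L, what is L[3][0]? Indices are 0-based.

Step 1: L[0][0] = √(9) = 3.
  L[1][0] = (-6) / L[0][0] = -2.
Step 2: L[1][1] = √(9) = 3.
  L[2][0] = (-6) / L[0][0] = -2.
  L[2][1] = (-3) / L[1][1] = -1.
Step 3: L[2][2] = √(9) = 3.
  L[3][0] = (3) / L[0][0] = 1.
  L[3][1] = (-3) / L[1][1] = -1.
  L[3][2] = (-9) / L[2][2] = -3.
Step 4: L[3][3] = √(1) = 1.

L[3][0] = 1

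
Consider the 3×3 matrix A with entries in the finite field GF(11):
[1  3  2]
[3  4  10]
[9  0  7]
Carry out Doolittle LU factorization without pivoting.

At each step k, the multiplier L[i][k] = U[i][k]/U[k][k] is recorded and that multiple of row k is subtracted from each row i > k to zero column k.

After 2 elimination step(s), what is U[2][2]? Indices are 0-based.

k=0: U[0][0]=1
  eliminate (1,0): mult=3, new row 1: (0, 6, 4); set L[1][0]=3
  eliminate (2,0): mult=9, new row 2: (0, 6, 0); set L[2][0]=9
k=1: U[1][1]=6
  eliminate (2,1): mult=1, new row 2: (0, 0, 7); set L[2][1]=1

U[2][2] = 7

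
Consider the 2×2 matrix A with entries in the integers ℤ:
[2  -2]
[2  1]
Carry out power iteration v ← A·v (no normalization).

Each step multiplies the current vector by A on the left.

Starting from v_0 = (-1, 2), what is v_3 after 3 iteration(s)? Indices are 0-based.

v_3 = (0, -36)

v_0 = (-1, 2).
v_1 = A·v_0 = (-6, 0).
v_2 = A·v_1 = (-12, -12).
v_3 = A·v_2 = (0, -36).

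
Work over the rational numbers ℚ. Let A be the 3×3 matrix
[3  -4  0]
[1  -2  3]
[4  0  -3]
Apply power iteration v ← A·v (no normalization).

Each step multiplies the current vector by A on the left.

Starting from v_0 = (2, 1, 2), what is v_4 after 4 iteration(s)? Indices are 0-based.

v_0 = (2, 1, 2).
v_1 = A·v_0 = (2, 6, 2).
v_2 = A·v_1 = (-18, -4, 2).
v_3 = A·v_2 = (-38, -4, -78).
v_4 = A·v_3 = (-98, -264, 82).

v_4 = (-98, -264, 82)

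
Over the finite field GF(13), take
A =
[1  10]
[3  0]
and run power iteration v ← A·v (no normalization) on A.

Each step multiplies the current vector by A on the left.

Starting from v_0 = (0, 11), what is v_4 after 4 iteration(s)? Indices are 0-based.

v_0 = (0, 11).
v_1 = A·v_0 = (6, 0).
v_2 = A·v_1 = (6, 5).
v_3 = A·v_2 = (4, 5).
v_4 = A·v_3 = (2, 12).

v_4 = (2, 12)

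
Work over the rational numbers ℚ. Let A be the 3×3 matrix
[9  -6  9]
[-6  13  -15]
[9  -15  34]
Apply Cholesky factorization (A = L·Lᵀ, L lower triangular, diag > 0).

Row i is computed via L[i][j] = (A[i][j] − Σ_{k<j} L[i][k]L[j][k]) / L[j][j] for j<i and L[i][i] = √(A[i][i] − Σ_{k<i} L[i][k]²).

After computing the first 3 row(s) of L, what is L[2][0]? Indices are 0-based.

L[2][0] = 3

Step 1: L[0][0] = √(9) = 3.
  L[1][0] = (-6) / L[0][0] = -2.
Step 2: L[1][1] = √(9) = 3.
  L[2][0] = (9) / L[0][0] = 3.
  L[2][1] = (-9) / L[1][1] = -3.
Step 3: L[2][2] = √(16) = 4.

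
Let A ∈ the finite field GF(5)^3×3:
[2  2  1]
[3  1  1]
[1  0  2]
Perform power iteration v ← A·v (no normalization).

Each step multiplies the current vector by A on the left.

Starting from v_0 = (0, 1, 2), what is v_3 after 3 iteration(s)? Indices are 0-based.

v_3 = (1, 0, 2)

v_0 = (0, 1, 2).
v_1 = A·v_0 = (4, 3, 4).
v_2 = A·v_1 = (3, 4, 2).
v_3 = A·v_2 = (1, 0, 2).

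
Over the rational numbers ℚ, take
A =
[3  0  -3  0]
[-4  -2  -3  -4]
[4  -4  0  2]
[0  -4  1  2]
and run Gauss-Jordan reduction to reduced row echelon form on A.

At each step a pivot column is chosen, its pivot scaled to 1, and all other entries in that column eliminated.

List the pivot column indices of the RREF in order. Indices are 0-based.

pivot columns: 0, 1, 2, 3

[1] R0 /= 3  ⇒  (1, 0, -1, 0)
     R1 -= -4·R0  ⇒  (0, -2, -7, -4)
     R2 -= 4·R0  ⇒  (0, -4, 4, 2)
[2] R1 /= -2  ⇒  (0, 1, 7/2, 2)
     R2 -= -4·R1  ⇒  (0, 0, 18, 10)
     R3 -= -4·R1  ⇒  (0, 0, 15, 10)
[3] R2 /= 18  ⇒  (0, 0, 1, 5/9)
     R0 -= -1·R2  ⇒  (1, 0, 0, 5/9)
     R1 -= 7/2·R2  ⇒  (0, 1, 0, 1/18)
     R3 -= 15·R2  ⇒  (0, 0, 0, 5/3)
[4] R3 /= 5/3  ⇒  (0, 0, 0, 1)
     R0 -= 5/9·R3  ⇒  (1, 0, 0, 0)
     R1 -= 1/18·R3  ⇒  (0, 1, 0, 0)
     R2 -= 5/9·R3  ⇒  (0, 0, 1, 0)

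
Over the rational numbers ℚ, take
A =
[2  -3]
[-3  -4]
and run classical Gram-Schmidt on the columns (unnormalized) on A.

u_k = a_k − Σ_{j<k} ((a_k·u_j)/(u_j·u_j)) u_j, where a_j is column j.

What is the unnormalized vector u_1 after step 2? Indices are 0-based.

u_1 = (-51/13, -34/13)

Step 1: u_0 = a_0 = (2, -3).
Step 2: u_1 = a_1 − (6/13)·u_0 = (-51/13, -34/13).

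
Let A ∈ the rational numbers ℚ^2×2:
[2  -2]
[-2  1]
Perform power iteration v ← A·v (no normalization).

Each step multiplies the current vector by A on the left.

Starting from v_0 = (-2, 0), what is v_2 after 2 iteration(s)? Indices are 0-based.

v_2 = (-16, 12)

v_0 = (-2, 0).
v_1 = A·v_0 = (-4, 4).
v_2 = A·v_1 = (-16, 12).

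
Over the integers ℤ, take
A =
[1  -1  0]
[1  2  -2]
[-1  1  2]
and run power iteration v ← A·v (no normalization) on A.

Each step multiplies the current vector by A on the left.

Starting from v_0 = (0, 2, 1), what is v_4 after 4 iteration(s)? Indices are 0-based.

v_4 = (42, -122, 2)

v_0 = (0, 2, 1).
v_1 = A·v_0 = (-2, 2, 4).
v_2 = A·v_1 = (-4, -6, 12).
v_3 = A·v_2 = (2, -40, 22).
v_4 = A·v_3 = (42, -122, 2).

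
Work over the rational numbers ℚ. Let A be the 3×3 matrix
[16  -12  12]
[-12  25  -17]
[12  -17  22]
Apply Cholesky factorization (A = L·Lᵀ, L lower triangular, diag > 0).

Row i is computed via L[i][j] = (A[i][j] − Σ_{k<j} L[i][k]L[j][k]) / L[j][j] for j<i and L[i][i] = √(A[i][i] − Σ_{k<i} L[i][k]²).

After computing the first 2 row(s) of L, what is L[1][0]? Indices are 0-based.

Step 1: L[0][0] = √(16) = 4.
  L[1][0] = (-12) / L[0][0] = -3.
Step 2: L[1][1] = √(16) = 4.

L[1][0] = -3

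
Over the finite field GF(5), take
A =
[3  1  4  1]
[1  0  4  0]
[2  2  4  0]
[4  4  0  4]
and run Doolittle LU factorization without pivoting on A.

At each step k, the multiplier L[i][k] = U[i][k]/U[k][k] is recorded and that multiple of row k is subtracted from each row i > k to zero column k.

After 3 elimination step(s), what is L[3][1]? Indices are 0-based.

L[3][1] = 2

Step 1: pivot at (0,0) is 3.
  row1 ← row1 − (2)·row0  ⇒  L[1][0]=2, U row1=(0, 3, 1, 3)
  row2 ← row2 − (4)·row0  ⇒  L[2][0]=4, U row2=(0, 3, 3, 1)
  row3 ← row3 − (3)·row0  ⇒  L[3][0]=3, U row3=(0, 1, 3, 1)
Step 2: pivot at (1,1) is 3.
  row2 ← row2 − (1)·row1  ⇒  L[2][1]=1, U row2=(0, 0, 2, 3)
  row3 ← row3 − (2)·row1  ⇒  L[3][1]=2, U row3=(0, 0, 1, 0)
Step 3: pivot at (2,2) is 2.
  row3 ← row3 − (3)·row2  ⇒  L[3][2]=3, U row3=(0, 0, 0, 1)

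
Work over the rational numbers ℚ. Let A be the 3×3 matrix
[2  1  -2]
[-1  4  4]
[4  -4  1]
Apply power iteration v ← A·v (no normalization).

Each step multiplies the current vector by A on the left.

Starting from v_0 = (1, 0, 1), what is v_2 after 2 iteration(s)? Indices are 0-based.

v_0 = (1, 0, 1).
v_1 = A·v_0 = (0, 3, 5).
v_2 = A·v_1 = (-7, 32, -7).

v_2 = (-7, 32, -7)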